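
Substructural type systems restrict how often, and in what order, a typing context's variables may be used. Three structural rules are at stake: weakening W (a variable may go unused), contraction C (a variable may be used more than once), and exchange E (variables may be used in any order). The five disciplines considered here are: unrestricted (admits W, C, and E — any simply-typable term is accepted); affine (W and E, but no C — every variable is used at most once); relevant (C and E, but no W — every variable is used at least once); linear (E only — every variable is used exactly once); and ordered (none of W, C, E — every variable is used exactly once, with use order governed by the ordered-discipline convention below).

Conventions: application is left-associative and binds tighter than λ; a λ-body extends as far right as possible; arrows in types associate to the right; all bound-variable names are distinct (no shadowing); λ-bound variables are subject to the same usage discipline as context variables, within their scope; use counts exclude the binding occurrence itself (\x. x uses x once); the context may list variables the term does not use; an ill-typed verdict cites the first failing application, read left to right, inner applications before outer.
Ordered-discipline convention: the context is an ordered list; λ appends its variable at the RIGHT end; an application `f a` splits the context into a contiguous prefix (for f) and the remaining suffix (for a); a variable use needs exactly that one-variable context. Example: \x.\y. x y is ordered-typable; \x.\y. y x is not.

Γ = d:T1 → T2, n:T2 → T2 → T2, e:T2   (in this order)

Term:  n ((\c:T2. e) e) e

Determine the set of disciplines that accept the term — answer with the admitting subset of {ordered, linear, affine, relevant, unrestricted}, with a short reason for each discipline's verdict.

admitted in: unrestricted
use counts: d: 0; n: 1; e: 3; c (bound): 0
left-to-right use order: n, e, e, e
typing: the term checks, with type T2
ordered: ✗ — uses contraction: e ×3; needs weakening: d, c unused
linear: ✗ — uses contraction: e ×3; needs weakening: d, c unused
affine: ✗ — uses contraction: e ×3
relevant: ✗ — needs weakening: d, c unused
unrestricted: ✓ — typability at T2 is all that's needed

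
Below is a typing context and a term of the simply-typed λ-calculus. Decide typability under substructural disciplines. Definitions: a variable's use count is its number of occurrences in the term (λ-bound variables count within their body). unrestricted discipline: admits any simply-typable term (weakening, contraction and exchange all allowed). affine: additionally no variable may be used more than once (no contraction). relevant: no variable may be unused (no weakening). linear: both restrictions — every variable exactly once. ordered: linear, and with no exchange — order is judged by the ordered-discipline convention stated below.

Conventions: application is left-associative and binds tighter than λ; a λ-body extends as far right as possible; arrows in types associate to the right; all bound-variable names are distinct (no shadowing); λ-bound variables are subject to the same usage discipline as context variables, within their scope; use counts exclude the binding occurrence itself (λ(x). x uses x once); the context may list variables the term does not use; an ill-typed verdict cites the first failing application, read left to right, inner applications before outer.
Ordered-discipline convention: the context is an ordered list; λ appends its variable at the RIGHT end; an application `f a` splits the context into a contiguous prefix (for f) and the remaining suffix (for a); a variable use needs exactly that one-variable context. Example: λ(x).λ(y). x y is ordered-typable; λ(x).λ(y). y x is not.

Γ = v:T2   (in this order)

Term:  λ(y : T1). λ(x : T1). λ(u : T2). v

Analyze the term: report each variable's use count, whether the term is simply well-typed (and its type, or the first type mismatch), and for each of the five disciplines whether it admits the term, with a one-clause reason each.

use counts: v: 1, y (λ-bound): 0, x (λ-bound): 0, u (λ-bound): 0
use order (left to right): v
typing: the term checks, with type T1 -> T1 -> T2 -> T2
ordered ✗ (needs weakening: y, x, u unused)
linear ✗ (needs weakening: y, x, u unused)
affine ✓ (v, y, x, u: no repeats, contraction unneeded)
relevant ✗ (needs weakening: y, x, u unused)
unrestricted ✓ (simply typable at T1 -> T1 -> T2 -> T2; W, C, E all held)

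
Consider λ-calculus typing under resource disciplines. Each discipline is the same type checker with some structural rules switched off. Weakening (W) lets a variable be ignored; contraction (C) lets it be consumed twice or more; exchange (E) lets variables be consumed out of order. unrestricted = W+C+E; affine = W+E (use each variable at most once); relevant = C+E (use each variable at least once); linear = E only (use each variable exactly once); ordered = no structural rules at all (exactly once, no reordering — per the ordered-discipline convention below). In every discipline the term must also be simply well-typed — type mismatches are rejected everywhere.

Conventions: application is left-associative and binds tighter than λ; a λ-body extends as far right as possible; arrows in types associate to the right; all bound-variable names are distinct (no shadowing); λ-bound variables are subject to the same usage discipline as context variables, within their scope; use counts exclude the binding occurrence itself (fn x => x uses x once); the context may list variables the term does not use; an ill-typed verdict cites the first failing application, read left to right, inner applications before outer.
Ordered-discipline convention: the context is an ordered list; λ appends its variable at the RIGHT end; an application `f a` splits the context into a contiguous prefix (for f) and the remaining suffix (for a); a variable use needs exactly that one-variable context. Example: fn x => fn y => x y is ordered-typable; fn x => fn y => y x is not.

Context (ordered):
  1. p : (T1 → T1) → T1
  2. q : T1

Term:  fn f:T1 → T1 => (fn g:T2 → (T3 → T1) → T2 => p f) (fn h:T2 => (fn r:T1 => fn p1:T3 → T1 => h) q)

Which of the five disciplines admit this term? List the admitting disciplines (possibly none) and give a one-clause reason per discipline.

admitting disciplines: affine, unrestricted
variable uses: p: 1; q: 1; f [bound]: 1; g [bound]: 0; h [bound]: 1; r [bound]: 0; p1 [bound]: 0
use order (left to right): p, f, h, q
typing: the term checks, with type (T1 → T1) → T1
ordered: ✗ — unused: g, r, p1 — weakening required
linear: ✗ — unused: g, r, p1 — weakening required
affine: ✓ — none of p, q, f, g, h, r, p1 used more than once
relevant: ✗ — unused: g, r, p1 — weakening required
unrestricted: ✓ — simply typable at (T1 → T1) → T1; W, C, E all held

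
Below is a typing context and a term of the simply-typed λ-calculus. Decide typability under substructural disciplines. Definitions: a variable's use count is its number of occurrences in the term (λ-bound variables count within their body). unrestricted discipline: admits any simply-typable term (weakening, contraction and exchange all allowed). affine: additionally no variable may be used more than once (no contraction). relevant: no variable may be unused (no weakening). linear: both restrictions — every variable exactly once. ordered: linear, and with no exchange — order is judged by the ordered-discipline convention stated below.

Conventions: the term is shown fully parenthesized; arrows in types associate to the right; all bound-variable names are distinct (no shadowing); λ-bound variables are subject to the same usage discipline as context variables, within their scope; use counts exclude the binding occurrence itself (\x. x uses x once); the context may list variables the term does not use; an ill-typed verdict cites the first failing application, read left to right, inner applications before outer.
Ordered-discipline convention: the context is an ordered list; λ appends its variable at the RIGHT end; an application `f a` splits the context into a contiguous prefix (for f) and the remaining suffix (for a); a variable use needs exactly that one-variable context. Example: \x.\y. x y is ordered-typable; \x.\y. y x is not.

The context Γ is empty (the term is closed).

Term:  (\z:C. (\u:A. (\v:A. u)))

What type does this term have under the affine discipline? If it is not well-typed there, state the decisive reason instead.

term : C -> A -> A -> A
variable uses: z (bound): 0, u (bound): 1, v (bound): 0
uses in reading order: u
typing: well-typed at C -> A -> A -> A
summary: ordered ✗ · linear ✗ · affine ✓ · relevant ✗ · unrestricted ✓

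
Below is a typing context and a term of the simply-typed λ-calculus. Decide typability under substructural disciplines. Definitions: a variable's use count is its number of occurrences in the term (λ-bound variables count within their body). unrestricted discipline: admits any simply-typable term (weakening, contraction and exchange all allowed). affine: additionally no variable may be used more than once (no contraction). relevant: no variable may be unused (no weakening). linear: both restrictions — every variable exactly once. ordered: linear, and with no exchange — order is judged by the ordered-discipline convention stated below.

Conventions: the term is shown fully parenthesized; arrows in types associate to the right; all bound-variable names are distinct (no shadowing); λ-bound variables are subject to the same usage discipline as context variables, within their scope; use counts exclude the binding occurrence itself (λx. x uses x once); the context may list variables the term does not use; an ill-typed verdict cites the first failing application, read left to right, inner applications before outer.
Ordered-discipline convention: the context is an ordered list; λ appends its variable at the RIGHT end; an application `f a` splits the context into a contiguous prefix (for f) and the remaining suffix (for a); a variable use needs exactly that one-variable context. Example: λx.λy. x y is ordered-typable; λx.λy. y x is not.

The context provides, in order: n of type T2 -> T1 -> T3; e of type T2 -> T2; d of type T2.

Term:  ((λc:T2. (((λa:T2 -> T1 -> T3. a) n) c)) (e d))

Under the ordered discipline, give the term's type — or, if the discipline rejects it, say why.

term : T1 -> T3
counts: n: 1, e: 1, d: 1, c [bound]: 1, a [bound]: 1
left-to-right use order: a, n, c, e, d
typing: the term checks, with type T1 -> T3
across the five disciplines: ordered ✓ | linear ✓ | affine ✓ | relevant ✓ | unrestricted ✓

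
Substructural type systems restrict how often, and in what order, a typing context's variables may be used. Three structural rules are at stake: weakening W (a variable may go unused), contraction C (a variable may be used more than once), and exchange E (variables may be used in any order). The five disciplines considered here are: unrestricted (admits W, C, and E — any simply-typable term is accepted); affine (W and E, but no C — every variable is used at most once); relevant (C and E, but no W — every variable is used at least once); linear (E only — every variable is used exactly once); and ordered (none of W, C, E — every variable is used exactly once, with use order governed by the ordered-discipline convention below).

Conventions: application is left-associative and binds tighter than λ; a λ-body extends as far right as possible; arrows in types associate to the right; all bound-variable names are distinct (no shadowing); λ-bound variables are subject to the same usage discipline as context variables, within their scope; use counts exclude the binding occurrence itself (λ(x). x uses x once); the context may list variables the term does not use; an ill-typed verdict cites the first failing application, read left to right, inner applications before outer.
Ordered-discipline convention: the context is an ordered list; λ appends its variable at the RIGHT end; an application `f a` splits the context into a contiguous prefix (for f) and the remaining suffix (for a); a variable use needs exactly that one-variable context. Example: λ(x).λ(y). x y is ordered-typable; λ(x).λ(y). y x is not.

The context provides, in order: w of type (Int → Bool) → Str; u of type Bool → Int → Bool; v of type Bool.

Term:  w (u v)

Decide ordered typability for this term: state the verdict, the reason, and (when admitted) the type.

yes — single-use (w, u, v), ordered derivation ok; term : Str
variable uses: w=1; u=1; v=1
left-to-right use order: w, u, v
typing: well-typed at Str
all disciplines: ordered ✓, linear ✓, affine ✓, relevant ✓, unrestricted ✓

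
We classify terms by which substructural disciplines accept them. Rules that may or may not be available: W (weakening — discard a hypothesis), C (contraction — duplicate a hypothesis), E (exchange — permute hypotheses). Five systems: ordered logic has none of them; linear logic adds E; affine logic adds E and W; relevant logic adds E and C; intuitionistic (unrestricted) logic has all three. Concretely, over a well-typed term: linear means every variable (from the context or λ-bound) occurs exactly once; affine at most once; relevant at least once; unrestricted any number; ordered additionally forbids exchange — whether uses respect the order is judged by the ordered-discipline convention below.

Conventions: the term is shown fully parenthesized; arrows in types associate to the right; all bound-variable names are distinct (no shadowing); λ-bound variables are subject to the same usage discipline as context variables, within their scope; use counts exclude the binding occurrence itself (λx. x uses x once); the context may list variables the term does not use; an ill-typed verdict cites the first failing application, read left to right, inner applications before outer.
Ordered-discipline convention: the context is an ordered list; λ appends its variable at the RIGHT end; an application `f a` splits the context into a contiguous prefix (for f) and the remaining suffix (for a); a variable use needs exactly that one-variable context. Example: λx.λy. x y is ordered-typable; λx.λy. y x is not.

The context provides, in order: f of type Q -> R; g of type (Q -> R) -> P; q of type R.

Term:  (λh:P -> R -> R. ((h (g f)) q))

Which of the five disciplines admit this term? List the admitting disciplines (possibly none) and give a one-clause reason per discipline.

accepted by: linear, affine, relevant, unrestricted
variable uses: f ×1; g ×1; q ×1; h (λ-bound) ×1
left-to-right use order: h, g, f, q
typing: ✓ — (P -> R -> R) -> R
ordered: ✗ — use order h, g, f, q needs exchange
linear: ✓ — f, g, q, h: one use apiece
affine: ✓ — f, g, q, h: no repeats, contraction unneeded
relevant: ✓ — none of f, g, q, h goes unused
unrestricted: ✓ — typability at (P -> R -> R) -> R is all that's needed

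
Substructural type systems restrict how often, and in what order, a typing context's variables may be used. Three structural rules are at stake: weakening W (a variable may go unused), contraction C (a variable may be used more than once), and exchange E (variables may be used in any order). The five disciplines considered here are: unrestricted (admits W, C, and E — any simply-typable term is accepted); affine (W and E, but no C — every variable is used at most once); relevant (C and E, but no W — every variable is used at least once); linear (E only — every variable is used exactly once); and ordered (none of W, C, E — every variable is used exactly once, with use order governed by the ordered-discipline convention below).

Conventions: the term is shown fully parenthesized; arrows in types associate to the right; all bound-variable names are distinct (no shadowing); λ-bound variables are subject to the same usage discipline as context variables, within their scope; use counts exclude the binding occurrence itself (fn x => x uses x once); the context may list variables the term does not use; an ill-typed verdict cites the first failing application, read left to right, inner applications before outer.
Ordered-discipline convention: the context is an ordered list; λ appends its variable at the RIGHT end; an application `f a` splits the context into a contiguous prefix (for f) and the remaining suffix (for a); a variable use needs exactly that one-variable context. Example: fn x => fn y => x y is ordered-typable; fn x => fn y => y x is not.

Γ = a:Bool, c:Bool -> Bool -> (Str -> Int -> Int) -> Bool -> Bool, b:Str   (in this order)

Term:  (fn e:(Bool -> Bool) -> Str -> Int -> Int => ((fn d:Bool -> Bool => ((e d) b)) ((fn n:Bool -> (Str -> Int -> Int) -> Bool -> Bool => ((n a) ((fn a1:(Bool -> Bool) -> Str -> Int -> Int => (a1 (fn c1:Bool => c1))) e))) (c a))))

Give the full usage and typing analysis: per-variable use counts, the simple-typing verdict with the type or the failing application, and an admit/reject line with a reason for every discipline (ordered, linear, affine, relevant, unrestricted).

variable uses: a=2, c=1, b=1, e [bound]=2, d [bound]=1, n [bound]=1, a1 [bound]=1, c1 [bound]=1
order of uses: e, d, b, n, a, a1, c1, e, c, a
typing: the term checks, with type ((Bool -> Bool) -> Str -> Int -> Int) -> Int -> Int
ordered: ✗ — uses contraction: a ×2, e ×2
linear: ✗ — uses contraction: a ×2, e ×2
affine: ✗ — uses contraction: a ×2, e ×2
relevant: ✓ — a, c, b, e, d, n, a1, c1: all used, weakening unneeded
unrestricted: ✓ — type-checks (((Bool -> Bool) -> Str -> Int -> Int) -> Int -> Int) and nothing is barred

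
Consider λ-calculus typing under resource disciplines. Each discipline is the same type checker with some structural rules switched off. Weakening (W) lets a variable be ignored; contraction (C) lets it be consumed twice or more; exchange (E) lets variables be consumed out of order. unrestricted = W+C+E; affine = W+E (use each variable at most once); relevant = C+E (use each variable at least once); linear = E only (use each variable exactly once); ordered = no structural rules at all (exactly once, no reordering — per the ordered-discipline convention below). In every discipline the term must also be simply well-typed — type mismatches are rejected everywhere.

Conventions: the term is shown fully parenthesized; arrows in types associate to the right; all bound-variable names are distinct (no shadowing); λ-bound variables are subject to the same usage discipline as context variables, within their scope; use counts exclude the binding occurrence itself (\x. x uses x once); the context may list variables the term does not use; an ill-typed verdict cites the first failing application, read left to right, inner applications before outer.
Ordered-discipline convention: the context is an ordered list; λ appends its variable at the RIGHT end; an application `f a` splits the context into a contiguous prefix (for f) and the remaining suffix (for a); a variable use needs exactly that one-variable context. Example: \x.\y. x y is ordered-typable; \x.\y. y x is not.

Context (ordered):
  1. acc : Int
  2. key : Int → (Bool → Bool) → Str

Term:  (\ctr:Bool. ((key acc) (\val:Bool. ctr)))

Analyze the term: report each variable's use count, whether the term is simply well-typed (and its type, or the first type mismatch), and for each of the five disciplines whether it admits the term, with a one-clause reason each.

usage: acc: 1; key: 1; ctr (bound): 1; val (bound): 0
order of uses: key, acc, ctr
typing: well-typed — term : Bool → Str
ordered: ✗, val never used (weakening)
linear: ✗, val never used (weakening)
affine: ✓, no duplicate uses among acc, key, ctr, val
relevant: ✗, val never used (weakening)
unrestricted: ✓, simply typable at Bool → Str; W, C, E all held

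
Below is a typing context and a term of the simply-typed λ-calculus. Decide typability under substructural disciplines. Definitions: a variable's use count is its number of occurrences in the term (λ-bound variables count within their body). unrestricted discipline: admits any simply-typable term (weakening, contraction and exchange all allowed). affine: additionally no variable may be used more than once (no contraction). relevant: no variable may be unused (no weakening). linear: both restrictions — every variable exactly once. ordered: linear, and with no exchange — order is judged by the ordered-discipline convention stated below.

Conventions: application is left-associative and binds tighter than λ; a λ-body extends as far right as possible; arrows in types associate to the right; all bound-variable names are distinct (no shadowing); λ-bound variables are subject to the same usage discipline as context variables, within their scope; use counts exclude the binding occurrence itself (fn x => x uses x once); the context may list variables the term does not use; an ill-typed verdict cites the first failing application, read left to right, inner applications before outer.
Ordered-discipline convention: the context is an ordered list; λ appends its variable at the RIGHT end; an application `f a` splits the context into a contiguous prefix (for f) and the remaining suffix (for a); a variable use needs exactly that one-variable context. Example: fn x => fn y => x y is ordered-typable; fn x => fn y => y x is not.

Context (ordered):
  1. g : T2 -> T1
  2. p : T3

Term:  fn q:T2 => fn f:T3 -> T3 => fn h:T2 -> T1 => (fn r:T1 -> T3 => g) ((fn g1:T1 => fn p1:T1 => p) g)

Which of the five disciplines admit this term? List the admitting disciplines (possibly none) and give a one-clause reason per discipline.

admitted in: none
variable uses: g: 2, p: 1, q (bound): 0, f (bound): 0, h (bound): 0, r (bound): 0, g1 (bound): 0, p1 (bound): 0
left-to-right use order: g, p, g
typing: ill-typed: a function awaiting T1 gets T2 -> T1
ordered: ✗, a type mismatch blocks all five
linear: ✗, the type mismatch rejects it
affine: ✗, not simply typable
relevant: ✗, fails simple typing
unrestricted: ✗, a type mismatch blocks all five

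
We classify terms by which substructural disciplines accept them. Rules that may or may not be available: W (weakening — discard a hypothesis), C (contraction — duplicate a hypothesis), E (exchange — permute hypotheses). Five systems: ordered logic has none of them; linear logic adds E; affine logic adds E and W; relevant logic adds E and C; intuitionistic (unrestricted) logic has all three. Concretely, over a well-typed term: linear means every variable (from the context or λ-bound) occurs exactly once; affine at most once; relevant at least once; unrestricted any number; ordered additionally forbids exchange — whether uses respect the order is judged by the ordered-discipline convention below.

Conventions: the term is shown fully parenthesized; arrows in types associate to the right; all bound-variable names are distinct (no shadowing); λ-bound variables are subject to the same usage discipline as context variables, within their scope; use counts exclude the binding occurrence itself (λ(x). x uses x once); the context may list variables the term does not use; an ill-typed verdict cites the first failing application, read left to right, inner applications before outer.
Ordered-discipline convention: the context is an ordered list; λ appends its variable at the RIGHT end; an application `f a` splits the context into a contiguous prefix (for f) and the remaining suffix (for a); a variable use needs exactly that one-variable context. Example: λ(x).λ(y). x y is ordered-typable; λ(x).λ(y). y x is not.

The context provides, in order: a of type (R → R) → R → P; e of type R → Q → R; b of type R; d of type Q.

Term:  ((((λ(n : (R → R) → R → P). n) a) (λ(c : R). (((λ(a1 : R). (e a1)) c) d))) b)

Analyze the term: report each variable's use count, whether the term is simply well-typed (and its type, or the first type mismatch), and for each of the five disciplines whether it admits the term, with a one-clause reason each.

counts: a=1; e=1; b=1; d=1; n (λ-bound)=1; c (λ-bound)=1; a1 (λ-bound)=1
order of uses: n, a, e, a1, c, d, b
typing: well-typed at P
ordered ✗ (no ordered split (uses run n, a, e, a1, c, d, b))
linear ✓ (a, e, b, d, n, c, a1: one use apiece)
affine ✓ (no duplicate uses among a, e, b, d, n, c, a1)
relevant ✓ (at least one use each (a, e, b, d, n, c, a1))
unrestricted ✓ (well-typed at P; no restrictions here)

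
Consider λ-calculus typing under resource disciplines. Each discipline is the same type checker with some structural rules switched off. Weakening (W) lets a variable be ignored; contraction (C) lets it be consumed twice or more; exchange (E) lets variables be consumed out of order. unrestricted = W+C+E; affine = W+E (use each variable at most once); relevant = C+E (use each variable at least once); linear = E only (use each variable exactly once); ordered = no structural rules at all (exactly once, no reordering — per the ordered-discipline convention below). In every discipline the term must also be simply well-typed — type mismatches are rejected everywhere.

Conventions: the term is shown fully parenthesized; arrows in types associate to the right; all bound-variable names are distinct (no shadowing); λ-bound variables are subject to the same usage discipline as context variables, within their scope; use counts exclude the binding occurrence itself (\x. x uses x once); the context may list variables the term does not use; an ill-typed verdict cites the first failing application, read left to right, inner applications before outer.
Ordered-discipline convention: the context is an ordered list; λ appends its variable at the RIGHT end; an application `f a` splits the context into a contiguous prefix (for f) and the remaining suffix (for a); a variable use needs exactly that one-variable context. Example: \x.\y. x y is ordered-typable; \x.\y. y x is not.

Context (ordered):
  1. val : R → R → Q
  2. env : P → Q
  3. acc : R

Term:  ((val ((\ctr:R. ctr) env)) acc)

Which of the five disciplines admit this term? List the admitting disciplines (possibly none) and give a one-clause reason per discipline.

admitting disciplines: none
use counts: val: 1; env: 1; acc: 1; ctr (bound): 1
use order (left to right): val, ctr, env, acc
typing: ill-typed: a function awaiting R gets P → Q
ordered: ✗ — a type mismatch blocks all five
linear: ✗ — the type mismatch rejects it
affine: ✗ — not simply typable
relevant: ✗ — fails simple typing
unrestricted: ✗ — a type mismatch blocks all five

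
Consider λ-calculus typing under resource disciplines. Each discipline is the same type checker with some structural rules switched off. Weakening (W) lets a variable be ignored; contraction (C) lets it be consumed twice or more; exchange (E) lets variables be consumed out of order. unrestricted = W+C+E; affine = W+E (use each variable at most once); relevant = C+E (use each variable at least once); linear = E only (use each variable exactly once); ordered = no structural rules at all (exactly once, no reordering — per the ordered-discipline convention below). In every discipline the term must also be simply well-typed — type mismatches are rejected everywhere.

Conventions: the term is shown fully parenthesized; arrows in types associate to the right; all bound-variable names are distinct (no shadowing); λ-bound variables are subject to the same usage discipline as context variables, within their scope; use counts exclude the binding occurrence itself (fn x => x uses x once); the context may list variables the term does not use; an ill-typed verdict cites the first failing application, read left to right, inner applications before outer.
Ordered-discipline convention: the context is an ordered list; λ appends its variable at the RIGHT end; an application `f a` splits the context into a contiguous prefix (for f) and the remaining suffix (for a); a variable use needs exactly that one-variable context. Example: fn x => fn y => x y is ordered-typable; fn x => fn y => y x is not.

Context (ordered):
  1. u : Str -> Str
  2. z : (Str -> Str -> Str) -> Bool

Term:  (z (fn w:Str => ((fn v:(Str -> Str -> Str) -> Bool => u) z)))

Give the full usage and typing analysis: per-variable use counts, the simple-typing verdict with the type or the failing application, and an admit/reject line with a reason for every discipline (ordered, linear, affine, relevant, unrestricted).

counts: u: 1×; z: 2×; w (bound): 0×; v (bound): 0×
use order (left to right): z, u, z
typing: well-typed at Bool
ordered ✗ (z ×2 used more than once (contraction); needs weakening: w, v unused)
linear ✗ (z ×2 used more than once (contraction); needs weakening: w, v unused)
affine ✗ (z ×2 used more than once (contraction))
relevant ✗ (needs weakening: w, v unused)
unrestricted ✓ (well-typed at Bool; no restrictions here)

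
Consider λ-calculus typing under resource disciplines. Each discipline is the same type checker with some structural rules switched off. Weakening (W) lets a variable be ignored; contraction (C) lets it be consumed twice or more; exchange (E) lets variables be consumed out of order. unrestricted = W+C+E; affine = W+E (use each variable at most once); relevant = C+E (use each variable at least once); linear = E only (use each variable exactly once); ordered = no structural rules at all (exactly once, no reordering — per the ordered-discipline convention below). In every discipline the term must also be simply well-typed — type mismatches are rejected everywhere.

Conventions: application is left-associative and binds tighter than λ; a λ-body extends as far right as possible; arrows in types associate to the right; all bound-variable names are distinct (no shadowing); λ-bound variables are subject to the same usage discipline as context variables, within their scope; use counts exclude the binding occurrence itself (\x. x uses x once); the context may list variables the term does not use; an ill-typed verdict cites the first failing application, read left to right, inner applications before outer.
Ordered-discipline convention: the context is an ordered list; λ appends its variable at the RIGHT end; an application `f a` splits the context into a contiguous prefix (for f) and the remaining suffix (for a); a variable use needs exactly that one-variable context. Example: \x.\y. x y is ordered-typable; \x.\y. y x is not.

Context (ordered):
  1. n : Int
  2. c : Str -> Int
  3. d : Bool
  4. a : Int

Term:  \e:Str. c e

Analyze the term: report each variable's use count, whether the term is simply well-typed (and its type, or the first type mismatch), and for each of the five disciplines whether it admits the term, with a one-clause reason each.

variable uses: n: 0×; c: 1×; d: 0×; a: 0×; e (bound): 1×
use order (left to right): c, e
typing: well-typed — term : Str -> Int
ordered: ✗, n, d, a left unused
linear: ✗, n, d, a left unused
affine: ✓, n, c, d, a, e: no repeats, contraction unneeded
relevant: ✗, n, d, a left unused
unrestricted: ✓, simply typable at Str -> Int; W, C, E all held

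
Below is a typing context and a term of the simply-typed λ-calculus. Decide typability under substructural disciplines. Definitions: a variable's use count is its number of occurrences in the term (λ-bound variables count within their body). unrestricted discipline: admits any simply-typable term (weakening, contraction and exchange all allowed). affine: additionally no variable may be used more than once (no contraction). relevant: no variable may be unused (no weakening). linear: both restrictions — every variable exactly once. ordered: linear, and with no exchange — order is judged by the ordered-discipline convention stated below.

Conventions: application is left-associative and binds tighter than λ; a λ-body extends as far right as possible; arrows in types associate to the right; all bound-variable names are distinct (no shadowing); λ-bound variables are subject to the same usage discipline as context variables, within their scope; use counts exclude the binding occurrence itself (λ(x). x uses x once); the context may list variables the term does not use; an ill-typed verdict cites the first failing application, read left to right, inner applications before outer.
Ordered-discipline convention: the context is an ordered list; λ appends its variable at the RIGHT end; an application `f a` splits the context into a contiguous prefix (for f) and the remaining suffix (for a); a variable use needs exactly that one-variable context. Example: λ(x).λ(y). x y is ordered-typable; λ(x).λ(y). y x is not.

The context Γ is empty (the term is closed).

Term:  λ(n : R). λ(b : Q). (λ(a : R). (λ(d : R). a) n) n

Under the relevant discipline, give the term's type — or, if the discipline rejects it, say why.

not well-typed under relevant — unused: b, d — weakening required
usage: n (bound)=2; b (bound)=0; a (bound)=1; d (bound)=0
use order (left to right): a, n, n
typing: the term checks, with type R → Q → R
per-discipline verdicts: ordered ✗, linear ✗, affine ✗, relevant ✗, unrestricted ✓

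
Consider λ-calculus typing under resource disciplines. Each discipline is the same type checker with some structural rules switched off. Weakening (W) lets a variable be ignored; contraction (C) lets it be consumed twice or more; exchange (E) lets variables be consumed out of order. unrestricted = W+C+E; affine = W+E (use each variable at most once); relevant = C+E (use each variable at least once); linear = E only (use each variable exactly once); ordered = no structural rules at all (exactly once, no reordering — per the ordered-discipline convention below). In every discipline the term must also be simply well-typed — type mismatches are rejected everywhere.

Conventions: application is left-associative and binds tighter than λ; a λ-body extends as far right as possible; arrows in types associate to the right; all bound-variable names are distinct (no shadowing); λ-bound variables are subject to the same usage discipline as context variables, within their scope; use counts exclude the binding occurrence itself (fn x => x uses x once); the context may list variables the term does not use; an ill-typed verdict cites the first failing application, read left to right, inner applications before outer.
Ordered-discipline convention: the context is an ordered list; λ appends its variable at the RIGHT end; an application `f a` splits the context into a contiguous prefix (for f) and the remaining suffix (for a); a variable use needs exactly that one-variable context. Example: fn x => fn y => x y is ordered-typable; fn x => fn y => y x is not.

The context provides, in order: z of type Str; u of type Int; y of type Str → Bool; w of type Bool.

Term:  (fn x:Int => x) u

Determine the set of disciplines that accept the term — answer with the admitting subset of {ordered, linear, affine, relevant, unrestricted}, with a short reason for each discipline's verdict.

admitting disciplines: affine, unrestricted
counts: z: 0; u: 1; y: 0; w: 0; x [bound]: 1
left-to-right use order: x, u
typing: ✓ — Int
ordered ✗ (unused: z, y, w — weakening required)
linear ✗ (unused: z, y, w — weakening required)
affine ✓ (none of z, u, y, w, x used more than once)
relevant ✗ (unused: z, y, w — weakening required)
unrestricted ✓ (simply typable at Int; W, C, E all held)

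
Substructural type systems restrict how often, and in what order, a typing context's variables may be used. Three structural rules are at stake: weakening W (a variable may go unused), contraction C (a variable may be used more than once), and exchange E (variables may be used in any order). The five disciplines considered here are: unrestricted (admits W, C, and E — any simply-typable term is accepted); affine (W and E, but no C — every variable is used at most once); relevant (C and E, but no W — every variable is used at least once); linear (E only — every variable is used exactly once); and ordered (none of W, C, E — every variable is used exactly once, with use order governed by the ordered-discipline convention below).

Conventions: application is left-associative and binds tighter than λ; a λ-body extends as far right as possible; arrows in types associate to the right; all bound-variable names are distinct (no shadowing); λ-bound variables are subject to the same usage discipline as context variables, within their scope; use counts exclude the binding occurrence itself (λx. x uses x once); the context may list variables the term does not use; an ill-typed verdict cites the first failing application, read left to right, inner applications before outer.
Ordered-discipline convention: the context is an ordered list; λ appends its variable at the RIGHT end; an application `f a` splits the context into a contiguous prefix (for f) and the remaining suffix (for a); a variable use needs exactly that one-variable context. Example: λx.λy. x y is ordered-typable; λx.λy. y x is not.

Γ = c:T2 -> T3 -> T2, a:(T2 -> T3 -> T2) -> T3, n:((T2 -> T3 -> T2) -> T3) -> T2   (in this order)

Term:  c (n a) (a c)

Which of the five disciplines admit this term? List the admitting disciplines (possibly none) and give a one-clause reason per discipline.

admitting disciplines: relevant, unrestricted
usage: c=2, a=2, n=1
uses in reading order: c, n, a, a, c
typing: the term checks, with type T2
ordered ✗ (uses contraction: c ×2, a ×2)
linear ✗ (uses contraction: c ×2, a ×2)
affine ✗ (uses contraction: c ×2, a ×2)
relevant ✓ (every one of c, a, n appears)
unrestricted ✓ (type-checks (T2) and nothing is barred)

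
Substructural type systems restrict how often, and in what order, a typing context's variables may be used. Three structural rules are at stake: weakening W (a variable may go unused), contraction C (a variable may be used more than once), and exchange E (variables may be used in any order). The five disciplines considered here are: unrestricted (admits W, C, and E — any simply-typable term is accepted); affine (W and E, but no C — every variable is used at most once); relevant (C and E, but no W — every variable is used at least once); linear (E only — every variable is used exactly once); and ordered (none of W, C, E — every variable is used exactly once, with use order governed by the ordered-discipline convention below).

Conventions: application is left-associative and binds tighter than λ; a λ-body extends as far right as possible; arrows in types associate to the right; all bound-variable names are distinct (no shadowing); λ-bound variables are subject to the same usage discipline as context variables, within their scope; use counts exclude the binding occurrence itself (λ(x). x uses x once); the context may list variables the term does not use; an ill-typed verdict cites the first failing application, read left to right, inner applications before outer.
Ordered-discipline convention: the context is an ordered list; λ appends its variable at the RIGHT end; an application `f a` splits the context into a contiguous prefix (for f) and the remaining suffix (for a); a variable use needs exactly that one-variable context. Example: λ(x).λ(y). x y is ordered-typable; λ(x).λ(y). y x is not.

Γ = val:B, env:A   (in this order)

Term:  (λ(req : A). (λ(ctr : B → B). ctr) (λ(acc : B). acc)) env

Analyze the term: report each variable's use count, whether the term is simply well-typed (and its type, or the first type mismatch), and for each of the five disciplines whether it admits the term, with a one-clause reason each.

use counts: val ×0, env ×1, req (bound) ×0, ctr (bound) ×1, acc (bound) ×1
use order (left to right): ctr, acc, env
typing: well-typed at B → B
ordered: ✗, val, req left unused
linear: ✗, val, req left unused
affine: ✓, none of val, env, req, ctr, acc used more than once
relevant: ✗, val, req left unused
unrestricted: ✓, type-checks (B → B) and nothing is barred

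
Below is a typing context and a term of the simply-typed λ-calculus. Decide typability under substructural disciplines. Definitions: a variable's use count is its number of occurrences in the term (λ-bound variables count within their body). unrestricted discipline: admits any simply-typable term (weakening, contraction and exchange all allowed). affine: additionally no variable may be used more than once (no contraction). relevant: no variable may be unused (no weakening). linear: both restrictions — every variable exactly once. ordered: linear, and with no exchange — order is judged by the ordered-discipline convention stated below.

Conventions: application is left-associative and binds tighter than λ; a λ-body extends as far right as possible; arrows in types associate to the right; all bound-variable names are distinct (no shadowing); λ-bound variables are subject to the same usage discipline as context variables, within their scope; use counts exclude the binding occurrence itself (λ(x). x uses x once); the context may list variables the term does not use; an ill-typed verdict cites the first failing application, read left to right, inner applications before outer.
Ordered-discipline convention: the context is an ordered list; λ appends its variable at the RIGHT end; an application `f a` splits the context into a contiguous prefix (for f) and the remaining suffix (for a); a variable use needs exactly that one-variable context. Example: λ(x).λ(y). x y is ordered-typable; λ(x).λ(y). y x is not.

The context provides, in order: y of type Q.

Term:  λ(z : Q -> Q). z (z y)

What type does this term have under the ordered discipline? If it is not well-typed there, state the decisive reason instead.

not well-typed under ordered — z ×2 used more than once (contraction)
counts: y=1, z (bound)=2
uses in reading order: z, z, y
typing: ✓ — (Q -> Q) -> Q
per-discipline verdicts: ordered ✗, linear ✗, affine ✗, relevant ✓, unrestricted ✓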